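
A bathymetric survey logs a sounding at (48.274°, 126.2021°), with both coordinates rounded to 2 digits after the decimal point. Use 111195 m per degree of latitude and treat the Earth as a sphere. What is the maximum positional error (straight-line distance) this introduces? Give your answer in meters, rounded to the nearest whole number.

Rounding to 2 decimal places leaves each coordinate within ±0.005° of the true value.
North–south component: 0.005° × 111195 = 555.975 m.
Longitude error → 0.005 × 111195 × cos 48.274° = 0.005 × 111195 × 0.6656 ≈ 370.04 m.
Combining orthogonally: (555.975² + 370.04²)^½ ≈ 667.86 m.

668 meters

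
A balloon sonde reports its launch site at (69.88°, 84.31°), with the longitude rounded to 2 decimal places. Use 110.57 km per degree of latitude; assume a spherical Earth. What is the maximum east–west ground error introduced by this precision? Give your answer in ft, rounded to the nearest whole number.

624 ft

Rounding to 2 decimal places leaves the longitude within ±0.005° of the true value.
One degree of longitude at 69.88° is 110570 × cos 69.88° ≈ 110570 × 0.3440 = 38034.7 m.
Maximum E–W displacement: 0.005 × 38034.7 = 190.173 m.
In feet: 190.173 m ÷ 0.3048 ≈ 623.93 ft.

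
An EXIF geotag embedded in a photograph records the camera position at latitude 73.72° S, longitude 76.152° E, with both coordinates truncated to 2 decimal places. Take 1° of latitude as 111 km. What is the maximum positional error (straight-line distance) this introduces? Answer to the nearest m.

1153 m

Truncating at 2 decimal places can drop up to a full unit in the last place, so each coordinate may be off by as much as 0.01°.
N–S: 0.01° × 111000 m/° = 1110 m.
East–west component at 73.72°: 0.01° × 111000 × cos 73.72° ≈ 0.01 × 31116.8 ≈ 311.168 m.
Combining orthogonally: (1110² + 311.168²)^½ ≈ 1152.79 m.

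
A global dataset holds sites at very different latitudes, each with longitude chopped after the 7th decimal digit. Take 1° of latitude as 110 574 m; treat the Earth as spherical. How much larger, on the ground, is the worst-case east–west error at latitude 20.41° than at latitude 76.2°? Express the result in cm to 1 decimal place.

Truncating at 7 decimal places can drop up to a full unit in the last place, so the longitude may be off by as much as 1e-07°.
At 20.41°: 1e-07° × 110574 × cos 20.41° = 1e-07 × 110574 × 0.9372 ≈ 0.010363 m.
Error at 76.2° = 1e-07° × 110574 × cos 76.2° ≈ 0.011057 × 0.2385 = 0.0026376 m.
So the lower-latitude error exceeds the higher by 0.010363 − 0.0026376 = 0.0077257 m.
That is 0.00772567 m = 0.77257 cm.

0.8 cm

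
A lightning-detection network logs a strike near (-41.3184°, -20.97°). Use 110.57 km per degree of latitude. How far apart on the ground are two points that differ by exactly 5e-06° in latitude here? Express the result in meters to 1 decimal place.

0.6 meters

5e-06° × 110570 m/° = 0.55285 m.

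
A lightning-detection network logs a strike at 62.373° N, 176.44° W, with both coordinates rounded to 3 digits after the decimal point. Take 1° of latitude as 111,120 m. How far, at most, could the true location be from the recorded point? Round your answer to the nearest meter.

61 meters

Rounding to 3 decimal places leaves each coordinate within ±0.0005° of the true value.
N–S: 0.0005° × 111120 m/° = 55.56 m.
East–west component at 62.373°: 0.0005° × 111120 × cos 62.373° ≈ 0.0005 × 51527.9 ≈ 25.7639 m.
Worst case both components are at the extreme and orthogonal: √(55.56² + 25.7639²) ≈ 61.2429 m.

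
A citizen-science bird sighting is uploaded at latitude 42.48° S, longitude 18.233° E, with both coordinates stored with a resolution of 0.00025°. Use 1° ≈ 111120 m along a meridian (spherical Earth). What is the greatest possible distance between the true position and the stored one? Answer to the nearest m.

With a 0.00025° grid the true value lies within half a step, ±0.00025°/2 = ±0.000125°, of the stored one.
N–S: 0.000125° × 111120 m/° = 13.89 m.
E–W at 42.48°: 0.000125° × 111120 × cos 42.48° = 0.000125 × 111120 × 0.7375 ≈ 10.2441 m.
Worst case both components are at the extreme and orthogonal: √(13.89² + 10.2441²) ≈ 17.259 m.

17 m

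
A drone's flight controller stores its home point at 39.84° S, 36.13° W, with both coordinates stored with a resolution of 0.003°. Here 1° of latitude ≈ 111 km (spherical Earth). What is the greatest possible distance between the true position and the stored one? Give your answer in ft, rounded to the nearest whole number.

With a 0.003° grid the true value lies within half a step, ±0.003°/2 = ±0.0015°, of the stored one.
Latitude error → 0.0015 × 111000 = 166.5 m along the meridian.
Longitude error → 0.0015 × 111000 × cos 39.84° = 0.0015 × 111000 × 0.7678 ≈ 127.845 m.
Worst case both components are at the extreme and orthogonal: √(166.5² + 127.845²) ≈ 209.92 m.
In feet: 209.92 m ÷ 0.3048 ≈ 688.71 ft.

689 ft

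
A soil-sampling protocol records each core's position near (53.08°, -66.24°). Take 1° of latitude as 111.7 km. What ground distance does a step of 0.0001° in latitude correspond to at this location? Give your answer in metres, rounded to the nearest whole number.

11 metres

0.0001° × 111700 m/° = 11.17 m.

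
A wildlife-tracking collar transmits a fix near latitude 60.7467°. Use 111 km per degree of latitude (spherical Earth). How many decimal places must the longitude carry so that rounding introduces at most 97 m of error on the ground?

At 60.7467° one degree of longitude covers 111000 × cos 60.7467° ≈ 111000 × 0.4887 ≈ 54242.5 m.
With N decimal places the half-ulp bound is 0.5·10⁻ᴺ°, or 0.5·10⁻ᴺ × 54242.5 m on the ground.
Need 0.5 × 54242.5 × 10⁻ᴺ ≤ 97 → 10⁻ᴺ ≤ 3.577e-03, so N ≥ 2.45.
N = 2 would give 271 m (too coarse); N = 3 gives 27.1 m ≤ 97 m.

3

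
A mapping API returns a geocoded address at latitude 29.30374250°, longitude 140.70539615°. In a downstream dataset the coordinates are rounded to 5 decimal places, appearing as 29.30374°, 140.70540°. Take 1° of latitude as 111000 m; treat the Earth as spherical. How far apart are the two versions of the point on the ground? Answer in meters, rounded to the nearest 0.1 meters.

Δlat = 29.30374250 − 29.30374 = +0.00000250°; Δlon = 140.70539615 − 140.70540 = -0.00000385°.
North–south shift: 0.00000250 × 111000 = 0.2775 m.
East–west at this latitude: -0.00000385° × 111000 × cos 29.3037° ≈ -0.00000385 × 96796.1 = -0.372665 m.
Hypotenuse of the two orthogonal shifts: √(0.2775² + 0.372665²) = 0.464635 m.

0.5 meters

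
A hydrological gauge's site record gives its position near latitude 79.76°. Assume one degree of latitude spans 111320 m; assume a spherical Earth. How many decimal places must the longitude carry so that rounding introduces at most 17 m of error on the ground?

3

At 79.76° one degree of longitude covers 111320 × cos 79.76° ≈ 111320 × 0.1778 ≈ 19789.6 m.
Rounding to N decimal places gives at most 0.5 × 10⁻ᴺ degrees of error, i.e. 0.5 × 10⁻ᴺ × 19789.6 m.
Need 0.5 × 19789.6 × 10⁻ᴺ ≤ 17 → 10⁻ᴺ ≤ 1.718e-03, so N ≥ 2.76.
At 2 places the error can reach 98.9 m, but 3 places keeps it to 9.89 m.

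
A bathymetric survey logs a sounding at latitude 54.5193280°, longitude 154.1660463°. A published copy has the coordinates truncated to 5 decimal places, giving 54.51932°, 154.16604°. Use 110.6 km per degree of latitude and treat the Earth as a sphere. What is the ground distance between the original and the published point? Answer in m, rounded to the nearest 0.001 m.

0.973 m

Δlat = 54.5193280 − 54.51932 = +0.0000080°; Δlon = 154.1660463 − 154.16604 = +0.0000063°.
North–south shift: 0.0000080 × 110600 = 0.8848 m.
E–W at 54.5193°: 0.0000063° × 110600 × cos 54.5193° = 0.0000063 × 110600 × 0.5804 ≈ 0.404431 m.
Combined displacement = (0.8848² + 0.404431²)^½ ≈ 0.972849 m.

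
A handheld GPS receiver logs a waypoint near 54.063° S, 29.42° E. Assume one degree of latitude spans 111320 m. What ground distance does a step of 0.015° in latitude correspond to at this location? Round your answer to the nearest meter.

1670 meters

Along a meridian 0.015° is 0.015 × 111320 = 1669.8 m.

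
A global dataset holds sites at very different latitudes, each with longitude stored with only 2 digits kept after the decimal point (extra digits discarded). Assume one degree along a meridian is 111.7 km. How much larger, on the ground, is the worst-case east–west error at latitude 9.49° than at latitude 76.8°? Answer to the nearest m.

Truncating at 2 decimal places can drop up to a full unit in the last place, so the longitude may be off by as much as 0.01°.
At 9.49°: 0.01° × 111700 × cos 9.49° = 0.01 × 111700 × 0.9863 ≈ 1101.7 m.
At 76.8°: 0.01° × 111700 × cos 76.8° = 0.01 × 111700 × 0.2284 ≈ 255.07 m.
So the lower-latitude error exceeds the higher by 1101.7 − 255.07 = 846.65 m.

847 m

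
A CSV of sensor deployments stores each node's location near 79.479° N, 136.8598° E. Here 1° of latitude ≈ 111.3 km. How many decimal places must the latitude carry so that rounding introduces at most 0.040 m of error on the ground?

One degree of latitude covers 111300 m.
Rounding to N decimal places gives at most 0.5 × 10⁻ᴺ degrees of error, i.e. 0.5 × 10⁻ᴺ × 111300 m.
Need 0.5 × 111300 × 10⁻ᴺ ≤ 0.040 → 10⁻ᴺ ≤ 7.188e-07, so N ≥ 6.14.
At 6 places the error can reach 0.0556 m, but 7 places keeps it to 0.00556 m.

7 decimal places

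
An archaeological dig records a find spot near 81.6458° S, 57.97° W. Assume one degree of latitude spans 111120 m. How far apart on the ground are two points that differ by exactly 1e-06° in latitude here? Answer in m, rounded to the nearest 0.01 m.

0.11 m

1e-06° × 111120 m/° = 0.11112 m.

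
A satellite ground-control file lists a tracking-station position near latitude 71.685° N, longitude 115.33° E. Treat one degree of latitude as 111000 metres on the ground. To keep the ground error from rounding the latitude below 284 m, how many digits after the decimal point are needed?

One degree of latitude covers 111000 m.
Rounding to N decimal places gives at most 0.5 × 10⁻ᴺ degrees of error, i.e. 0.5 × 10⁻ᴺ × 111000 m.
Setting 55500 × 10⁻ᴺ ≤ 284 gives 10ᴺ ≥ 195.4, i.e. N ≥ 2.29.
So 3 decimal places suffice (55.5 m); 2 would allow up to 555 m.

3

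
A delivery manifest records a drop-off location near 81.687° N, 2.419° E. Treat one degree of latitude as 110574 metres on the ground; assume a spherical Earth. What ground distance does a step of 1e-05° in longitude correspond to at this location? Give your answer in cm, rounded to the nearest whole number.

16 cm

At 81.687° a degree of longitude is 110574 × cos 81.687° ≈ 15986.9 m, so 1e-05° corresponds to 0.159869 m.
That is 0.159869 m = 15.987 cm.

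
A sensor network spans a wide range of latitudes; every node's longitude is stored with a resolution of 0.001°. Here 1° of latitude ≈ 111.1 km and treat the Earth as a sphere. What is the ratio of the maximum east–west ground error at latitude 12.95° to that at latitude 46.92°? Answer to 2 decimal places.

1.43

With a 0.001° grid the true value lies within half a step, ±0.001°/2 = ±0.0005°, of the stored one.
Error at 12.95° = 0.0005° × 111100 × cos 12.95° ≈ 55.55 × 0.9746 = 54.137 m.
Error at 46.92° = 0.0005° × 111100 × cos 46.92° ≈ 55.55 × 0.6830 = 37.942 m.
Ratio: 54.137 / 37.942 = cos 12.95° / cos 46.92° ≈ 1.4269.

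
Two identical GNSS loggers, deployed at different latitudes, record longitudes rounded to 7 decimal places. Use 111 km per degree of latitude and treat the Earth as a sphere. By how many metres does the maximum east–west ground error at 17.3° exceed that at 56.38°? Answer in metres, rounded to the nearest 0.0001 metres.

Rounding to 7 decimal places leaves the longitude within ±5e-08° of the true value.
Error at 17.3° = 5e-08° × 111000 × cos 17.3° ≈ 0.00555 × 0.9548 = 0.0052989 m.
At 56.38°: 5e-08° × 111000 × cos 56.38° = 5e-08 × 111000 × 0.5537 ≈ 0.0030729 m.
Difference: 0.0052989 − 0.0030729 = 0.002226 m.

0.0022 metres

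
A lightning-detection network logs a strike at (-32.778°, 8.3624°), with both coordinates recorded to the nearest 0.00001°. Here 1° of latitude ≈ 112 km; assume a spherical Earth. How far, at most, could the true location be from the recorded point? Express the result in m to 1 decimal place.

0.7 m

Rounding to 5 decimal places leaves each coordinate within ±5e-06° of the true value.
North–south component: 5e-06° × 112000 = 0.56 m.
Longitude error → 5e-06 × 112000 × cos 32.778° = 5e-06 × 112000 × 0.8408 ≈ 0.470834 m.
Combining orthogonally: (0.56² + 0.470834²)^½ ≈ 0.731631 m.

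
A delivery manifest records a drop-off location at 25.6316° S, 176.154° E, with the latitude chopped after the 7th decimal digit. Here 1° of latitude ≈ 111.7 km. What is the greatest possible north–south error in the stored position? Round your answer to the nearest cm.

Truncating at 7 decimal places can drop up to a full unit in the last place, so the latitude may be off by as much as 1e-07°.
North–south distance: 1e-07° × 111700 m/° = 0.01117 m.
That is 0.01117 m = 1.117 cm.

1 cm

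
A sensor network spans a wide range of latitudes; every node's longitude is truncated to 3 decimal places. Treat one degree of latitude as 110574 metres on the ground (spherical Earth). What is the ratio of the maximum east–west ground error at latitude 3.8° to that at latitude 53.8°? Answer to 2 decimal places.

Truncating at 3 decimal places can drop up to a full unit in the last place, so the longitude may be off by as much as 0.001°.
At 3.8°: 0.001° × 110574 × cos 3.8° = 0.001 × 110574 × 0.9978 ≈ 110.33 m.
Error at 53.8° = 0.001° × 110574 × cos 53.8° ≈ 110.57 × 0.5906 = 65.306 m.
The ratio reduces to cos 3.8° / cos 53.8° = 0.9978/0.5906 ≈ 1.6895.

1.69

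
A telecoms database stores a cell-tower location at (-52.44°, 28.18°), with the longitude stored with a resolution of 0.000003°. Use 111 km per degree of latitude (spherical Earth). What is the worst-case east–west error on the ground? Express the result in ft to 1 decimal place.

0.3 ft

With a 0.000003° grid the true value lies within half a step, ±0.000003°/2 = ±1.5e-06°, of the stored one.
Parallels shrink by cos φ, so at 52.44° a degree of longitude is 111000 × 0.6096 ≈ 67664.7 m.
East–west error: 1.5e-06° × 67664.7 m/° ≈ 0.101497 m.
Converting: 0.101497 m × 3.2808 ft/m ≈ 0.333 ft.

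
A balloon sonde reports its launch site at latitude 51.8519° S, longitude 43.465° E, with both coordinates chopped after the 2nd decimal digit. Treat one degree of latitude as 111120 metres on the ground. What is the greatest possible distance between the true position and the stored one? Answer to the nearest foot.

Truncating at 2 decimal places can drop up to a full unit in the last place, so each coordinate may be off by as much as 0.01°.
Latitude error → 0.01 × 111120 = 1111.2 m along the meridian.
Longitude error → 0.01 × 111120 × cos 51.8519° = 0.01 × 111120 × 0.6177 ≈ 686.384 m.
Combining orthogonally: (1111.2² + 686.384²)^½ ≈ 1306.1 m.
Converting: 1306.1 m × 3.2808 ft/m ≈ 4285.1 ft.

4285 feet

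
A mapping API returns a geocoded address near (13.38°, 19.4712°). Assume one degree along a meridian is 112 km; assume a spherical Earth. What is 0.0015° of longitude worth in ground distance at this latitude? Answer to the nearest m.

163 m

0.0015° of longitude at 13.38° is 0.0015 × 112000 × cos 13.38° ≈ 0.0015 × 108960 = 163.44 m.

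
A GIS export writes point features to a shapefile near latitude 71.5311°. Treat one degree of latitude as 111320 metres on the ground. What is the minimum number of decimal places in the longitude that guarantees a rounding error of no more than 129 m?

3 decimal places

At 71.5311° one degree of longitude covers 111320 × cos 71.5311° ≈ 111320 × 0.3168 ≈ 35265 m.
With N decimal places the half-ulp bound is 0.5·10⁻ᴺ°, or 0.5·10⁻ᴺ × 35265 m on the ground.
Need 0.5 × 35265 × 10⁻ᴺ ≤ 129 → 10⁻ᴺ ≤ 7.316e-03, so N ≥ 2.14.
N = 2 would give 176 m (too coarse); N = 3 gives 17.6 m ≤ 129 m.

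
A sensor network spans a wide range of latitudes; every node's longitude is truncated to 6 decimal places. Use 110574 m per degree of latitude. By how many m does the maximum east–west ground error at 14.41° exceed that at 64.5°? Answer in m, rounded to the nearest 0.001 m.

0.059 m

Truncating at 6 decimal places can drop up to a full unit in the last place, so the longitude may be off by as much as 1e-06°.
Error at 14.41° = 1e-06° × 110574 × cos 14.41° ≈ 0.11057 × 0.9685 = 0.1071 m.
At 64.5°: 1e-06° × 110574 × cos 64.5° = 1e-06 × 110574 × 0.4305 ≈ 0.047603 m.
So the lower-latitude error exceeds the higher by 0.1071 − 0.047603 = 0.059492 m.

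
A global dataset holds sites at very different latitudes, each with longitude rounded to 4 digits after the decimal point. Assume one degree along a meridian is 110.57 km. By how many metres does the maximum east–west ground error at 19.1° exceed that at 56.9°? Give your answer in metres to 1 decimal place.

2.2 metres

Rounding to 4 decimal places leaves the longitude within ±5e-05° of the true value.
At 19.1°: 5e-05° × 110570 × cos 19.1° = 5e-05 × 110570 × 0.9449 ≈ 5.2242 m.
Error at 56.9° = 5e-05° × 110570 × cos 56.9° ≈ 5.5285 × 0.5461 = 3.0191 m.
Difference: 5.2242 − 3.0191 = 2.205 m.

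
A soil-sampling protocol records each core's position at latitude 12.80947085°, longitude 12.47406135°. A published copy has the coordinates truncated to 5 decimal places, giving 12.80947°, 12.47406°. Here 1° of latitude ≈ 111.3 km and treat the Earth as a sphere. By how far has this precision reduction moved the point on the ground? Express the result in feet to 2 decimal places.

The latitude changed by +0.00000085° and the longitude by +0.00000135°.
N–S: 0.00000085° × 111300 m/° = 0.094605 m.
East–west at this latitude: 0.00000135° × 111300 × cos 12.8095° ≈ 0.00000135 × 108530 = 0.146516 m.
Combined displacement = (0.094605² + 0.146516²)^½ ≈ 0.174404 m.
Converting: 0.174404 m × 3.2808 ft/m ≈ 0.57219 ft.

0.57 feet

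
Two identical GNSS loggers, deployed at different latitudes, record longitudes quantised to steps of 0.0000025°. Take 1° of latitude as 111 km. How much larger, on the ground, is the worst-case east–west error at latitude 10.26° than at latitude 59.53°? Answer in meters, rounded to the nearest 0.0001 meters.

0.0662 meters

With a 0.0000025° grid the true value lies within half a step, ±0.0000025°/2 = ±1.25e-06°, of the stored one.
Error at 10.26° = 1.25e-06° × 111000 × cos 10.26° ≈ 0.13875 × 0.9840 = 0.13653 m.
Error at 59.53° = 1.25e-06° × 111000 × cos 59.53° ≈ 0.13875 × 0.5071 = 0.070358 m.
So the lower-latitude error exceeds the higher by 0.13653 − 0.070358 = 0.066173 m.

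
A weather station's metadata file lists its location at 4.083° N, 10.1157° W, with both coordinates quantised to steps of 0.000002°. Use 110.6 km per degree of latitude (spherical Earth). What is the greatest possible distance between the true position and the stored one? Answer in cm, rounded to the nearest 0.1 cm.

With a 0.000002° grid the true value lies within half a step, ±0.000002°/2 = ±1e-06°, of the stored one.
North–south component: 1e-06° × 110600 = 0.1106 m.
E–W at 4.083°: 1e-06° × 110600 × cos 4.083° = 1e-06 × 110600 × 0.9975 ≈ 0.110319 m.
Worst case both components are at the extreme and orthogonal: √(0.1106² + 0.110319²) ≈ 0.156214 m.
That is 0.156214 m = 15.621 cm.

15.6 cm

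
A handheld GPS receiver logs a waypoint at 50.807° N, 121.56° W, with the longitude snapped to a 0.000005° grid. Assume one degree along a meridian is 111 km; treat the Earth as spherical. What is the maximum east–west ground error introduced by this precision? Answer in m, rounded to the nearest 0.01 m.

0.18 m

With a 0.000005° grid the true value lies within half a step, ±0.000005°/2 = ±2.5e-06°, of the stored one.
One degree of longitude at 50.807° is 111000 × cos 50.807° ≈ 111000 × 0.6319 = 70144.7 m.
Maximum E–W displacement: 2.5e-06 × 70144.7 = 0.175362 m.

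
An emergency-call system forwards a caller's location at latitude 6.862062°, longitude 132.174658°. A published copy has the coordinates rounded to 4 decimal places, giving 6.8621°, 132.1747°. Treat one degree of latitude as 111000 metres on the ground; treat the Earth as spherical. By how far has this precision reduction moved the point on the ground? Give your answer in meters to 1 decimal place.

Δlat = 6.862062 − 6.8621 = -0.000038°; Δlon = 132.174658 − 132.1747 = -0.000042°.
N–S: -0.000038° × 111000 m/° = -4.218 m.
East–west at this latitude: -0.000042° × 111000 × cos 6.8621° ≈ -0.000042 × 110205 = -4.6286 m.
Combined displacement = (4.218² + 4.6286²)^½ ≈ 6.26223 m.

6.3 meters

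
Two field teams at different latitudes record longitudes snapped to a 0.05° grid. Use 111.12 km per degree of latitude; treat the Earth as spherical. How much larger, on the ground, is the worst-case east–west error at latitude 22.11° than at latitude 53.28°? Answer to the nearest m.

913 m

With a 0.05° grid the true value lies within half a step, ±0.05°/2 = ±0.025°, of the stored one.
Error at 22.11° = 0.025° × 111120 × cos 22.11° ≈ 2778 × 0.9265 = 2573.7 m.
Error at 53.28° = 0.025° × 111120 × cos 53.28° ≈ 2778 × 0.5979 = 1661 m.
Difference: 2573.7 − 1661 = 912.73 m.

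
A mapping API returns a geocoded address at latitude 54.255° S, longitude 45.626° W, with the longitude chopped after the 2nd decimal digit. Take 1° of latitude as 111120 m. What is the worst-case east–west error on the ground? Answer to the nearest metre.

Truncating at 2 decimal places can drop up to a full unit in the last place, so the longitude may be off by as much as 0.01°.
At latitude 54.255° a degree of longitude spans 111120 m × cos 54.255° = 111120 × 0.5842 ≈ 64914 m.
So at most 0.01° × 64914 ≈ 649.14 m east–west.

649 metres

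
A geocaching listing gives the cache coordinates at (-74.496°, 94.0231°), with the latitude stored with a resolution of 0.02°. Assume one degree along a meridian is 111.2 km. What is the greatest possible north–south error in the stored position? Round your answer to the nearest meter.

With a 0.02° grid the true value lies within half a step, ±0.02°/2 = ±0.01°, of the stored one.
Along the meridian that is 0.01° × 111200 m/° = 1112 m.

1112 meters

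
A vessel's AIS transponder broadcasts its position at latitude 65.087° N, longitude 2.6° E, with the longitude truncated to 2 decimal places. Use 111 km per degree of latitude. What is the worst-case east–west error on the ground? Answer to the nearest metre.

Truncating at 2 decimal places can drop up to a full unit in the last place, so the longitude may be off by as much as 0.01°.
At latitude 65.087° a degree of longitude spans 111000 m × cos 65.087° = 111000 × 0.4212 ≈ 46757.8 m.
So at most 0.01° × 46757.8 ≈ 467.578 m east–west.

468 metres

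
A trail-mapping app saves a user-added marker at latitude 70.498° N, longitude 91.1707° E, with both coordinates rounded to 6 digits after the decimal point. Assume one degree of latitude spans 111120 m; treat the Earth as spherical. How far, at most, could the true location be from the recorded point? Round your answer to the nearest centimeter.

6 centimeters

Rounding to 6 decimal places leaves each coordinate within ±5e-07° of the true value.
North–south component: 5e-07° × 111120 = 0.05556 m.
E–W at 70.498°: 5e-07° × 111120 × cos 70.498° = 5e-07 × 111120 × 0.3338 ≈ 0.0185481 m.
The two errors are perpendicular, so the maximum displacement is √(0.05556² + 0.0185481²) ≈ 0.0585743 m.
That is 0.0585743 m = 5.8574 cm.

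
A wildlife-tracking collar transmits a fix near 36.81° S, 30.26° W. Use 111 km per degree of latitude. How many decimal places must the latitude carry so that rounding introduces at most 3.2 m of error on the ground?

One degree of latitude covers 111000 m.
N decimal places → at most half a unit in the last place, 0.5 × 10⁻ᴺ° = 111000/2 × 10⁻ᴺ m.
Need 0.5 × 111000 × 10⁻ᴺ ≤ 3.2 → 10⁻ᴺ ≤ 5.766e-05, so N ≥ 4.24.
N = 4 would give 5.55 m (too coarse); N = 5 gives 0.555 m ≤ 3.2 m.

5 decimal places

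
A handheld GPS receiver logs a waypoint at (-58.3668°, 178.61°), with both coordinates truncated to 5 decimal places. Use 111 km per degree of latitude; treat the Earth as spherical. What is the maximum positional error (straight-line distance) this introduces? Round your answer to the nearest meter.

1 meters

Truncating at 5 decimal places can drop up to a full unit in the last place, so each coordinate may be off by as much as 1e-05°.
North–south component: 1e-05° × 111000 = 1.11 m.
East–west component at 58.3668°: 1e-05° × 111000 × cos 58.3668° ≈ 1e-05 × 58217.2 ≈ 0.582172 m.
The two errors are perpendicular, so the maximum displacement is √(1.11² + 0.582172²) ≈ 1.25341 m.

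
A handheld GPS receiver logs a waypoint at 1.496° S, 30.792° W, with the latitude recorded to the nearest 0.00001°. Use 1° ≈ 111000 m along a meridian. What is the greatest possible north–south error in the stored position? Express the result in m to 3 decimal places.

Rounding to 5 decimal places leaves the latitude within ±5e-06° of the true value.
North–south distance: 5e-06° × 111000 m/° = 0.555 m.

0.555 m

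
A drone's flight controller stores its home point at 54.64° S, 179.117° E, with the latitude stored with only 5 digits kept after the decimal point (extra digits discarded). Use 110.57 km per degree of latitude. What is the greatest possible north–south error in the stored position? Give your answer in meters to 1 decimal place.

Truncating at 5 decimal places can drop up to a full unit in the last place, so the latitude may be off by as much as 1e-05°.
North–south distance: 1e-05° × 110570 m/° = 1.1057 m.

1.1 meters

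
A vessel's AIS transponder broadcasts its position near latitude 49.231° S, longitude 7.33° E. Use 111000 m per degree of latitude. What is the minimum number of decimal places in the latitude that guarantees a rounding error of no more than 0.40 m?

6

One degree of latitude covers 111000 m.
Rounding to N decimal places gives at most 0.5 × 10⁻ᴺ degrees of error, i.e. 0.5 × 10⁻ᴺ × 111000 m.
Need 0.5 × 111000 × 10⁻ᴺ ≤ 0.40 → 10⁻ᴺ ≤ 7.207e-06, so N ≥ 5.14.
At 5 places the error can reach 0.555 m, but 6 places keeps it to 0.0555 m.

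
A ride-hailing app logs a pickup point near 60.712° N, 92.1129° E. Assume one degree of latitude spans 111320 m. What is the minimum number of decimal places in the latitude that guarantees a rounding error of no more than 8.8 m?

4

One degree of latitude covers 111320 m.
N decimal places → at most half a unit in the last place, 0.5 × 10⁻ᴺ° = 111320/2 × 10⁻ᴺ m.
Setting 55660 × 10⁻ᴺ ≤ 8.8 gives 10ᴺ ≥ 6325, i.e. N ≥ 3.80.
N = 3 would give 55.7 m (too coarse); N = 4 gives 5.57 m ≤ 8.8 m.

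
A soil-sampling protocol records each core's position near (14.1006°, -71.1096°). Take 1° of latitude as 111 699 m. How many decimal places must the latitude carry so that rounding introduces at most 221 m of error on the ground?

One degree of latitude covers 111699 m.
With N decimal places the half-ulp bound is 0.5·10⁻ᴺ°, or 0.5·10⁻ᴺ × 111699 m on the ground.
Setting 55849.5 × 10⁻ᴺ ≤ 221 gives 10ᴺ ≥ 252.7, i.e. N ≥ 2.40.
So 3 decimal places suffice (55.8 m); 2 would allow up to 558 m.

3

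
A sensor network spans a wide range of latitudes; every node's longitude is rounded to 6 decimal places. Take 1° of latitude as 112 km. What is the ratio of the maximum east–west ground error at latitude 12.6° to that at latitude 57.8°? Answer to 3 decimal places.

Rounding to 6 decimal places leaves the longitude within ±5e-07° of the true value.
Error at 12.6° = 5e-07° × 112000 × cos 12.6° ≈ 0.056 × 0.9759 = 0.054651 m.
Error at 57.8° = 5e-07° × 112000 × cos 57.8° ≈ 0.056 × 0.5329 = 0.029841 m.
Ratio: 0.054651 / 0.029841 = cos 12.6° / cos 57.8° ≈ 1.8314.

1.831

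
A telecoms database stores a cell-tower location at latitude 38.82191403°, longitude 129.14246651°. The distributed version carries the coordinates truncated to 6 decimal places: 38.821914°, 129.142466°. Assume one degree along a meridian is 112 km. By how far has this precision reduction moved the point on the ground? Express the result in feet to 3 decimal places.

The latitude changed by +0.00000003° and the longitude by +0.00000051°.
North–south shift: 0.00000003 × 112000 = 0.00336 m.
E–W at 38.8219°: 0.00000051° × 112000 × cos 38.8219° = 0.00000051 × 112000 × 0.7791 ≈ 0.0445021 m.
Hypotenuse of the two orthogonal shifts: √(0.00336² + 0.0445021²) = 0.0446288 m.
Converting: 0.0446288 m × 3.2808 ft/m ≈ 0.14642 ft.

0.146 feet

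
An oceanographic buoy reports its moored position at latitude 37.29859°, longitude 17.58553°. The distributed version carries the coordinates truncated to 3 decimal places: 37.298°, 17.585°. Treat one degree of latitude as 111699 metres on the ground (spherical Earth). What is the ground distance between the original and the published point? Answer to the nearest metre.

The latitude changed by +0.00059° and the longitude by +0.00053°.
North–south shift: 0.00059 × 111699 = 65.9024 m.
E–W at 37.298°: 0.00053° × 111699 × cos 37.298° = 0.00053 × 111699 × 0.7955 ≈ 47.0937 m.
Distance: √(65.9024² + 47.0937²) ≈ 80.9996 m.

81 metres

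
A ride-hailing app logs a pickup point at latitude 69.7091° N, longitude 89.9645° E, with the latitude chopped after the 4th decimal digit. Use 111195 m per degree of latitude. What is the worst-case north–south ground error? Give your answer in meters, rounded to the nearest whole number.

Truncating at 4 decimal places can drop up to a full unit in the last place, so the latitude may be off by as much as 0.0001°.
So the N–S error is at most 0.0001 × 111195 = 11.1195 m.

11 meters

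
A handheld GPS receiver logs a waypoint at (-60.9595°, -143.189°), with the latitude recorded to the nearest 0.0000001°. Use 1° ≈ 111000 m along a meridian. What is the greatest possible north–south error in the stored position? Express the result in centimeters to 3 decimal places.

0.555 centimeters

Rounding to 7 decimal places leaves the latitude within ±5e-08° of the true value.
North–south distance: 5e-08° × 111000 m/° = 0.00555 m.
That is 0.00555 m = 0.555 cm.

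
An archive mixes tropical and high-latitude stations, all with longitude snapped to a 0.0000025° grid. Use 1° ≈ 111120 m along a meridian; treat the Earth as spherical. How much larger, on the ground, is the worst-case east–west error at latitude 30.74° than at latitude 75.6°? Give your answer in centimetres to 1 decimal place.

With a 0.0000025° grid the true value lies within half a step, ±0.0000025°/2 = ±1.25e-06°, of the stored one.
At 30.74°: 1.25e-06° × 111120 × cos 30.74° = 1.25e-06 × 111120 × 0.8595 ≈ 0.11938 m.
Error at 75.6° = 1.25e-06° × 111120 × cos 75.6° ≈ 0.1389 × 0.2487 = 0.034543 m.
Difference: 0.11938 − 0.034543 = 0.084841 m.
That is 0.0848409 m = 8.4841 cm.

8.5 centimetres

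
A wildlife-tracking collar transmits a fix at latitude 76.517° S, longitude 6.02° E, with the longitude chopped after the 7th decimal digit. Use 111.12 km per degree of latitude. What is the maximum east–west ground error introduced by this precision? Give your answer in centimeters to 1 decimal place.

0.3 centimeters

Truncating at 7 decimal places can drop up to a full unit in the last place, so the longitude may be off by as much as 1e-07°.
Parallels shrink by cos φ, so at 76.517° a degree of longitude is 111120 × 0.2332 ≈ 25908.4 m.
Maximum E–W displacement: 1e-07 × 25908.4 = 0.00259084 m.
That is 0.00259084 m = 0.25908 cm.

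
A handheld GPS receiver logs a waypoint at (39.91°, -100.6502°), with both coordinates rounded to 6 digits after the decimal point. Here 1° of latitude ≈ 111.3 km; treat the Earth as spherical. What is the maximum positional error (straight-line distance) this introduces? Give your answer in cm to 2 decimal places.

7.01 cm

Rounding to 6 decimal places leaves each coordinate within ±5e-07° of the true value.
North–south component: 5e-07° × 111300 = 0.05565 m.
East–west component at 39.91°: 5e-07° × 111300 × cos 39.91° ≈ 5e-07 × 85373 ≈ 0.0426865 m.
The two errors are perpendicular, so the maximum displacement is √(0.05565² + 0.0426865²) ≈ 0.070136 m.
That is 0.070136 m = 7.0136 cm.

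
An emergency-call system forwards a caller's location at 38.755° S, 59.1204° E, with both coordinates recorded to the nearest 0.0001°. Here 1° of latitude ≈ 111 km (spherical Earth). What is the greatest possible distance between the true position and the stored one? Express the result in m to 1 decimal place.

Rounding to 4 decimal places leaves each coordinate within ±5e-05° of the true value.
Latitude error → 5e-05 × 111000 = 5.55 m along the meridian.
East–west component at 38.755°: 5e-05° × 111000 × cos 38.755° ≈ 5e-05 × 86561.1 ≈ 4.32806 m.
Worst case both components are at the extreme and orthogonal: √(5.55² + 4.32806²) ≈ 7.03808 m.

7.0 m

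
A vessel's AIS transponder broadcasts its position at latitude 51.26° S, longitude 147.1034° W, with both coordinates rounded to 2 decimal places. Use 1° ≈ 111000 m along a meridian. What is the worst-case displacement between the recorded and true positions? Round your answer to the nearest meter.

655 meters

Rounding to 2 decimal places leaves each coordinate within ±0.005° of the true value.
Latitude error → 0.005 × 111000 = 555 m along the meridian.
East–west component at 51.26°: 0.005° × 111000 × cos 51.26° ≈ 0.005 × 69462.4 ≈ 347.312 m.
Worst case both components are at the extreme and orthogonal: √(555² + 347.312²) ≈ 654.714 m.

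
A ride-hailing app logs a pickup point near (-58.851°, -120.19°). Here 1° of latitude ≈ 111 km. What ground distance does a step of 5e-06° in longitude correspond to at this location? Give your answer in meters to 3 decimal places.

0.287 meters

5e-06° of longitude at 58.851° is 5e-06 × 111000 × cos 58.851° ≈ 5e-06 × 57416.5 = 0.287082 m.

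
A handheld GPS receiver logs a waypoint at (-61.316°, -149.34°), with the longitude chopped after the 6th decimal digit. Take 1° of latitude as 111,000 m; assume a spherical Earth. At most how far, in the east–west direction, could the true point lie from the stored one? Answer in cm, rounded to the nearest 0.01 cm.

5.33 cm

Truncating at 6 decimal places can drop up to a full unit in the last place, so the longitude may be off by as much as 1e-06°.
One degree of longitude at 61.316° is 111000 × cos 61.316° ≈ 111000 × 0.4800 = 53277.6 m.
Maximum E–W displacement: 1e-06 × 53277.6 = 0.0532776 m.
That is 0.0532776 m = 5.3278 cm.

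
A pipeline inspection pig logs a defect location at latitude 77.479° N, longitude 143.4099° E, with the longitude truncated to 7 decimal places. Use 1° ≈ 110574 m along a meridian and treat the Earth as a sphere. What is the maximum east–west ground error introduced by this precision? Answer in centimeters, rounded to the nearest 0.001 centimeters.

0.240 centimeters

Truncating at 7 decimal places can drop up to a full unit in the last place, so the longitude may be off by as much as 1e-07°.
At latitude 77.479° a degree of longitude spans 110574 m × cos 77.479° = 110574 × 0.2168 ≈ 23972.2 m.
Maximum E–W displacement: 1e-07 × 23972.2 = 0.00239722 m.
That is 0.00239722 m = 0.23972 cm.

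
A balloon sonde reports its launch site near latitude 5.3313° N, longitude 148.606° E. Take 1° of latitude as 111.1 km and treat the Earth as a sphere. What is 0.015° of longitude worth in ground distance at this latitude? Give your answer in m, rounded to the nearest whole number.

0.015° of longitude at 5.3313° is 0.015 × 111100 × cos 5.3313° ≈ 0.015 × 110619 = 1659.29 m.

1659 m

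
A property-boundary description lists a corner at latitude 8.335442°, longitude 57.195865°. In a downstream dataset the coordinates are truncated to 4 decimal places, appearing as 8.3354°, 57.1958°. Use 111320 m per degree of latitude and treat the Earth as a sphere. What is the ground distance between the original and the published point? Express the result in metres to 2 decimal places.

Δlat = 8.335442 − 8.3354 = +0.000042°; Δlon = 57.195865 − 57.1958 = +0.000065°.
N–S: 0.000042° × 111320 m/° = 4.67544 m.
East–west at this latitude: 0.000065° × 111320 × cos 8.3354° ≈ 0.000065 × 110144 = 7.15936 m.
Distance: √(4.67544² + 7.15936²) ≈ 8.5508 m.

8.55 metres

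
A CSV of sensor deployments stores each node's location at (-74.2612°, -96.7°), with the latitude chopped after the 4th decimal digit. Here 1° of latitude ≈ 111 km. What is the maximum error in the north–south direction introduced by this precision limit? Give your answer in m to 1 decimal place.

11.1 m

Truncating at 4 decimal places can drop up to a full unit in the last place, so the latitude may be off by as much as 0.0001°.
North–south distance: 0.0001° × 111000 m/° = 11.1 m.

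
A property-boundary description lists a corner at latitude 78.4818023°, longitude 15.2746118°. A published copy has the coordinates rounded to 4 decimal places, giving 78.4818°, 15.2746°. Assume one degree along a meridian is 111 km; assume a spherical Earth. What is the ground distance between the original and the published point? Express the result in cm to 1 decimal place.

36.5 cm

The latitude changed by +0.0000023° and the longitude by +0.0000118°.
N–S: 0.0000023° × 111000 m/° = 0.2553 m.
E–W at 78.4818°: 0.0000118° × 111000 × cos 78.4818° = 0.0000118 × 111000 × 0.1997 ≈ 0.26154 m.
Hypotenuse of the two orthogonal shifts: √(0.2553² + 0.26154²) = 0.365488 m.
That is 0.365488 m = 36.549 cm.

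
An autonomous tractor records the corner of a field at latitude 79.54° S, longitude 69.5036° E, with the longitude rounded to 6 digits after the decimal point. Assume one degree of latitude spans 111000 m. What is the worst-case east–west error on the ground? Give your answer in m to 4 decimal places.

0.0101 m

Rounding to 6 decimal places leaves the longitude within ±5e-07° of the true value.
Parallels shrink by cos φ, so at 79.54° a degree of longitude is 111000 × 0.1815 ≈ 20151.9 m.
Maximum E–W displacement: 5e-07 × 20151.9 = 0.010076 m.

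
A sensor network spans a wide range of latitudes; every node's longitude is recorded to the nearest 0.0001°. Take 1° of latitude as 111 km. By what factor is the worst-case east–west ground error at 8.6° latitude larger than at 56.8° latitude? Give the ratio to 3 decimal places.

Rounding to 4 decimal places leaves the longitude within ±5e-05° of the true value.
At 8.6°: 5e-05° × 111000 × cos 8.6° = 5e-05 × 111000 × 0.9888 ≈ 5.4876 m.
Error at 56.8° = 5e-05° × 111000 × cos 56.8° ≈ 5.55 × 0.5476 = 3.039 m.
The ratio reduces to cos 8.6° / cos 56.8° = 0.9888/0.5476 ≈ 1.8057.

1.806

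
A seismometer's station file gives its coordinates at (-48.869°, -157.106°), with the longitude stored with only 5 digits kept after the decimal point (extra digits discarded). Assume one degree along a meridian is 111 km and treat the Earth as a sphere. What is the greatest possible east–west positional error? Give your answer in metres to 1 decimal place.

Truncating at 5 decimal places can drop up to a full unit in the last place, so the longitude may be off by as much as 1e-05°.
One degree of longitude at 48.869° is 111000 × cos 48.869° ≈ 111000 × 0.6578 = 73013.9 m.
Maximum E–W displacement: 1e-05 × 73013.9 = 0.730139 m.

0.7 metres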